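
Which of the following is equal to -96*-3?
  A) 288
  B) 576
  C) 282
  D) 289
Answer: A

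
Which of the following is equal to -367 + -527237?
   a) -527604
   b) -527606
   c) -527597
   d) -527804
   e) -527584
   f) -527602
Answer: a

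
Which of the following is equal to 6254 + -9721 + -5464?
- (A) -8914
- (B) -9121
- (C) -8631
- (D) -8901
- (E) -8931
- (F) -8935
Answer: E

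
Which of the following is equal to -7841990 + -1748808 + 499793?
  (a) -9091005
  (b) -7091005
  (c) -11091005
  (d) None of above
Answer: a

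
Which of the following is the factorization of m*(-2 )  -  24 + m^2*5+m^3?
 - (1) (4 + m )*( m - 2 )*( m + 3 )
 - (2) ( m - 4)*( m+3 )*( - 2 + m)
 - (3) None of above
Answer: 1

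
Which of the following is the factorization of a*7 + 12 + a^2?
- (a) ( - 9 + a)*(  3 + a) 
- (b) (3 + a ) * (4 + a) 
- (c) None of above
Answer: b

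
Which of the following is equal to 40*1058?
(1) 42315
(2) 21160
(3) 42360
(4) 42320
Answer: 4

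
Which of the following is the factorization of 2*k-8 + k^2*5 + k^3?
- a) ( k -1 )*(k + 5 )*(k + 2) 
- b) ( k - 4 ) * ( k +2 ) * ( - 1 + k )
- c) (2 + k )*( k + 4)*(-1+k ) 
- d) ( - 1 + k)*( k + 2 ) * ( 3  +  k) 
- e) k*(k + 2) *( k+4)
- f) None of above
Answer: c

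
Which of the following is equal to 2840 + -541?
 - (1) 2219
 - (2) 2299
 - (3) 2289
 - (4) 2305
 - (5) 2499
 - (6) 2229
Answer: 2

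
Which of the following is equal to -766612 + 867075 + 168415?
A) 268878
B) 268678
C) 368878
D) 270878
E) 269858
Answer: A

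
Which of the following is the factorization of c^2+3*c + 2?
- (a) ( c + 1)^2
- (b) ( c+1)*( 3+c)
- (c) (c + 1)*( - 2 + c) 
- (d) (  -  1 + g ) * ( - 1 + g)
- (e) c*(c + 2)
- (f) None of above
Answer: f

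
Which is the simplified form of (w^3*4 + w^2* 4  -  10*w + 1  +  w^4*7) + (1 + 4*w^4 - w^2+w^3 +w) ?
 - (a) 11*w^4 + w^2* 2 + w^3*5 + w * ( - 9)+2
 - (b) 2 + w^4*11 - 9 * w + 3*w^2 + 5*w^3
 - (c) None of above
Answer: b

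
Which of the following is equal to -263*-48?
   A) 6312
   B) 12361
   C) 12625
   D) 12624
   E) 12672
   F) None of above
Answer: D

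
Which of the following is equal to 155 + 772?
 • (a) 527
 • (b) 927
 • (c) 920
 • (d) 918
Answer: b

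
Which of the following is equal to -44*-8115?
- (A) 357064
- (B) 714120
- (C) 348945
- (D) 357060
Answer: D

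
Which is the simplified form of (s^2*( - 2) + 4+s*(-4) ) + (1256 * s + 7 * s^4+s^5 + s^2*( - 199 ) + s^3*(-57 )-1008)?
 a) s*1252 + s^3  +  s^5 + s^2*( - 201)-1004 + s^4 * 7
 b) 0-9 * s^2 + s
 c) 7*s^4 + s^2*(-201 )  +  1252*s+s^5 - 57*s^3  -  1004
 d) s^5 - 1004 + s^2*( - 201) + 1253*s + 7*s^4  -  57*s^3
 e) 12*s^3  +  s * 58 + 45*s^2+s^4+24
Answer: c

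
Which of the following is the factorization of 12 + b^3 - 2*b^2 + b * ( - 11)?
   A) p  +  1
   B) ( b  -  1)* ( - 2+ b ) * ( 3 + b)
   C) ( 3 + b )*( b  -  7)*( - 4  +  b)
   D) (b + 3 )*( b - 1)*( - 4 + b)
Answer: D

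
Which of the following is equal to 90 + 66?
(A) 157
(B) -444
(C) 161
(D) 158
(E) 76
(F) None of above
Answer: F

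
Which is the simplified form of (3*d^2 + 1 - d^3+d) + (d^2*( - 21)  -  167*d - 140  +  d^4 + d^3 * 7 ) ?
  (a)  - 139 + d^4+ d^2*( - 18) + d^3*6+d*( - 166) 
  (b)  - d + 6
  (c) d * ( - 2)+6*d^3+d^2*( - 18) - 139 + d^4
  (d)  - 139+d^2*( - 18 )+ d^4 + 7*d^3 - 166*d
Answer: a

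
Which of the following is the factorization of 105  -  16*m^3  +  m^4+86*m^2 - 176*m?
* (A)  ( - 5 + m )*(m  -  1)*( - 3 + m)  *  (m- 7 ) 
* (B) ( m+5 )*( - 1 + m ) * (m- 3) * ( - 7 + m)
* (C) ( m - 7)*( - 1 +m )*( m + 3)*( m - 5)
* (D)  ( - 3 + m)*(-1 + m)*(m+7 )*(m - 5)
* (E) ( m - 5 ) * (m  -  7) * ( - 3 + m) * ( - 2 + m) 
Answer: A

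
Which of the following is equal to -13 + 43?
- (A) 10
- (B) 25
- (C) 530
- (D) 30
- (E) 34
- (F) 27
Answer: D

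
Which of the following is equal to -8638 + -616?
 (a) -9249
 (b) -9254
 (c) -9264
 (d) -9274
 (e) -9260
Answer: b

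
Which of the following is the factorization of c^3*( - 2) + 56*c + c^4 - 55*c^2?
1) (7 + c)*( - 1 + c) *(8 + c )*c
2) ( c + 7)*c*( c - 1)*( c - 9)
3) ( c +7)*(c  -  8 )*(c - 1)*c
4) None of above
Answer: 3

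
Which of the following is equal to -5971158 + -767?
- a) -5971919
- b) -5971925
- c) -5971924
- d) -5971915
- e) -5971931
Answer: b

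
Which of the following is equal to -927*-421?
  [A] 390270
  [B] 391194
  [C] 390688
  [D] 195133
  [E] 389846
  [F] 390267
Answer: F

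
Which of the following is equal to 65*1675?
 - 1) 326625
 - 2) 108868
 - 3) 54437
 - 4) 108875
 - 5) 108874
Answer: 4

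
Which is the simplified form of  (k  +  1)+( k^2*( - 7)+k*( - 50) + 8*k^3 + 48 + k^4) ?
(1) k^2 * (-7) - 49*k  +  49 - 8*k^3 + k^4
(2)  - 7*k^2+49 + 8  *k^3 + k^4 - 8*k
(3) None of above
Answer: 3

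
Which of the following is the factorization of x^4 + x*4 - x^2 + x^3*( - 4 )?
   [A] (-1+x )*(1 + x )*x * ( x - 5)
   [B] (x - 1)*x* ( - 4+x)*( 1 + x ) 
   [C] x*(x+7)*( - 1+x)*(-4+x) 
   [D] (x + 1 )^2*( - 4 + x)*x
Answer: B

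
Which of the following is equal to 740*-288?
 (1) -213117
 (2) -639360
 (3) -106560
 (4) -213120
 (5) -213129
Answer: 4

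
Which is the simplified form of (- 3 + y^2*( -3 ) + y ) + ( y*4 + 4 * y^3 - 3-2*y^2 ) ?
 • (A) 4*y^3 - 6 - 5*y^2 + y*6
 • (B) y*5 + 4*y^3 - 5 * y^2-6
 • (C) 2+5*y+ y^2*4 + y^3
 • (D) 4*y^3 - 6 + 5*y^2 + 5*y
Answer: B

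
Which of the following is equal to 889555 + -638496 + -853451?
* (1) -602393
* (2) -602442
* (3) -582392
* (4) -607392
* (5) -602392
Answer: 5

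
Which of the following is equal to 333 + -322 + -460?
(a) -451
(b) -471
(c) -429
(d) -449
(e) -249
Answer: d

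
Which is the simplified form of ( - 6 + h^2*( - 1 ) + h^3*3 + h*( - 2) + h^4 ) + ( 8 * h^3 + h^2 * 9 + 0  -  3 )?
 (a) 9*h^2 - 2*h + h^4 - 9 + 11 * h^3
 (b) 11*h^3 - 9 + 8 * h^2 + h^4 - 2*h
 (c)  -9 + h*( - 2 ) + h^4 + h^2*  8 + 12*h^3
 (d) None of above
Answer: b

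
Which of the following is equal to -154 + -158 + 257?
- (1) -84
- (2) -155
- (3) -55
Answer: 3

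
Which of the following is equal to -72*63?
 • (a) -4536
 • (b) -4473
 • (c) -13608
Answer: a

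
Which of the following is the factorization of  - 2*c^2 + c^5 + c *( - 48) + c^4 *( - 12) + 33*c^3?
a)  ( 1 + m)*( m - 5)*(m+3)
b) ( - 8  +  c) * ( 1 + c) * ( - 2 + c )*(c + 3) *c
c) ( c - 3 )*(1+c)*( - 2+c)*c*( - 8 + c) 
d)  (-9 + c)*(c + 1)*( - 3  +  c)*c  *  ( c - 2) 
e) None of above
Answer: c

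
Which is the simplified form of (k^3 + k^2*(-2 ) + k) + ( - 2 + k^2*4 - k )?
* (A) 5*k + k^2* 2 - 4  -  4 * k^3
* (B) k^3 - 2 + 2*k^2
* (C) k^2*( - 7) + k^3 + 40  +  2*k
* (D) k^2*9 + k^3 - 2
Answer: B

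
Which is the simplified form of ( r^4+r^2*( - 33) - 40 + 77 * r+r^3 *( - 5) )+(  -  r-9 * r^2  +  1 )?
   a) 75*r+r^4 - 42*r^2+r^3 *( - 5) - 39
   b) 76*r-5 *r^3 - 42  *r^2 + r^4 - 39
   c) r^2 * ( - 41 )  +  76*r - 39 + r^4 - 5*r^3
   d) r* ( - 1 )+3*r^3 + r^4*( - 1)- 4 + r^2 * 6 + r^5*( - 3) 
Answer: b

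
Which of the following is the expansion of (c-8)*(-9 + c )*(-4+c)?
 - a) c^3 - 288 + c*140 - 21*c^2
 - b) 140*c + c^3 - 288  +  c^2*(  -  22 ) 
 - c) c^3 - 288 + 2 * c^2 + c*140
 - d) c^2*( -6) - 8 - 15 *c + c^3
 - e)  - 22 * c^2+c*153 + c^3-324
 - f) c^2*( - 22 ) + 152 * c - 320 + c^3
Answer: a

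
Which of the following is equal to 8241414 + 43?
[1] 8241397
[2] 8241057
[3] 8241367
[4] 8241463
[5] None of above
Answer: 5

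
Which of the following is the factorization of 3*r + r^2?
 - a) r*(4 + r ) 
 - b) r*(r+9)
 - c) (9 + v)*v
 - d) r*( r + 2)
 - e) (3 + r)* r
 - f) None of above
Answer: e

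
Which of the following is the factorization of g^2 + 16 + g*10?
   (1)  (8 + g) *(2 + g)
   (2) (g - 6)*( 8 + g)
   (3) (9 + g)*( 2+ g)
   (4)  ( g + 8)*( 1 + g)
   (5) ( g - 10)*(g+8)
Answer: 1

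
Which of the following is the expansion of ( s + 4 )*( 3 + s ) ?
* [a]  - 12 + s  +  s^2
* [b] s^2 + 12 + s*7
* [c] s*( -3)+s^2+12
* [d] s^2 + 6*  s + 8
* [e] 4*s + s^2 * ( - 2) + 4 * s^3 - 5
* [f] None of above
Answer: b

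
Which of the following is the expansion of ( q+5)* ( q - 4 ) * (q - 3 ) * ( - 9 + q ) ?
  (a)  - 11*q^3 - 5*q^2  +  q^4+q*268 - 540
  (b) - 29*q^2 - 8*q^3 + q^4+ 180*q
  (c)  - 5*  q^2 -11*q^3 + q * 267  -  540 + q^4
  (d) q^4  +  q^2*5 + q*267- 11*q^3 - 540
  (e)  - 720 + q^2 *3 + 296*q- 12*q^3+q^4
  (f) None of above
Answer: c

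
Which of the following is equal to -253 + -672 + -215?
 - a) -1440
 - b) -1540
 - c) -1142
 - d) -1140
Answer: d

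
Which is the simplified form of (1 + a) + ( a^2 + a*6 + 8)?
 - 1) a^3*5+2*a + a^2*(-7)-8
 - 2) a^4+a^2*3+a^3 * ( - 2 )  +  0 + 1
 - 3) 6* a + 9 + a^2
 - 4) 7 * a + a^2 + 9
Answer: 4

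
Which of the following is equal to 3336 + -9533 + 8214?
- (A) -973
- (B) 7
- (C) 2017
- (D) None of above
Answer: C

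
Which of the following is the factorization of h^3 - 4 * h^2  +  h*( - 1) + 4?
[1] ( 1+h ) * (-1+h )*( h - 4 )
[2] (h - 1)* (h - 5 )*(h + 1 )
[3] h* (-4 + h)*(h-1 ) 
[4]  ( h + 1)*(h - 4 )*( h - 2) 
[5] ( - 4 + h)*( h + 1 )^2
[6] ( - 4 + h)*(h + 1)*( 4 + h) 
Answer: 1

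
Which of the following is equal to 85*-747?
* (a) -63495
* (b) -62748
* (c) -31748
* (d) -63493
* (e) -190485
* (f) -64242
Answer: a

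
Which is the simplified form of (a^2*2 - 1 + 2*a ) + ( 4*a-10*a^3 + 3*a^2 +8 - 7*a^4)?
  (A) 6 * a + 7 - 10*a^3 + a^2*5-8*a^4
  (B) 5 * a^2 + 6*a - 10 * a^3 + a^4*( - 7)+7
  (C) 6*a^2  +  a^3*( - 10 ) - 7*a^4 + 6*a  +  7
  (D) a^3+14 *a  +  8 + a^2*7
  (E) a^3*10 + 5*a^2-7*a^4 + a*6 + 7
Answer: B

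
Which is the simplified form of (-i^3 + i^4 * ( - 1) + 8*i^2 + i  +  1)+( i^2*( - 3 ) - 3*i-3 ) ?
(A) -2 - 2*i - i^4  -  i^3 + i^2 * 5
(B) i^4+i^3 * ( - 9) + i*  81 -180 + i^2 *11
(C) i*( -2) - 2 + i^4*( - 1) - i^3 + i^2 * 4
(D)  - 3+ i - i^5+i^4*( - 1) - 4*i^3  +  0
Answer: A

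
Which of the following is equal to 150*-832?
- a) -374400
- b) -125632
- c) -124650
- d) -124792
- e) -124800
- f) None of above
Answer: e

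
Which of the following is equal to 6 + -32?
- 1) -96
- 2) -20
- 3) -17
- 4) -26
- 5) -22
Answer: 4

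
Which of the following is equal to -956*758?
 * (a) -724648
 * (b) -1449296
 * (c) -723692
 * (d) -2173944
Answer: a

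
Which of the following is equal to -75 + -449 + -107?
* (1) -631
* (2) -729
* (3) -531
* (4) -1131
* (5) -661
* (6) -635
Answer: 1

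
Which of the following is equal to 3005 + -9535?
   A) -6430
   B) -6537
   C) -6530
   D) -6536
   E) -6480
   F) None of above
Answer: C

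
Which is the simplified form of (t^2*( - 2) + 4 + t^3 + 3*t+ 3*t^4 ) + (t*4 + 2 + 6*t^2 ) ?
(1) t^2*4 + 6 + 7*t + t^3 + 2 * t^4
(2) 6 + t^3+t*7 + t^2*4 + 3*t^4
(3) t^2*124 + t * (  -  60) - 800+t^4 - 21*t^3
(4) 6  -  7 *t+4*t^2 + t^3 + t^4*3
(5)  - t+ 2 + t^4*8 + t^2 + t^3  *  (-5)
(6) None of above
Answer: 2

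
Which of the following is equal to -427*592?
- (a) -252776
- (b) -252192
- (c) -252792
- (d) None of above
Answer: d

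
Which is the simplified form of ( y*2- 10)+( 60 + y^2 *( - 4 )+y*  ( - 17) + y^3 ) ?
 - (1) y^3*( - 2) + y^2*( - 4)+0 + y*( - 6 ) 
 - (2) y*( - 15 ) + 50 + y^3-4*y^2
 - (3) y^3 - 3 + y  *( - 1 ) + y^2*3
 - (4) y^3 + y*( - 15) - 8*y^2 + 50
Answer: 2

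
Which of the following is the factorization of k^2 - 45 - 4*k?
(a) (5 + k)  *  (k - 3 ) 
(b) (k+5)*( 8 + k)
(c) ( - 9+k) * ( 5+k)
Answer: c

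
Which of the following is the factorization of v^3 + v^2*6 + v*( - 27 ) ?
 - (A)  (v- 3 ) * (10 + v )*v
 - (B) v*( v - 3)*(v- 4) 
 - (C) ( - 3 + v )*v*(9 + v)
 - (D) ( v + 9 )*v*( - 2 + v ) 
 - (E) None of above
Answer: C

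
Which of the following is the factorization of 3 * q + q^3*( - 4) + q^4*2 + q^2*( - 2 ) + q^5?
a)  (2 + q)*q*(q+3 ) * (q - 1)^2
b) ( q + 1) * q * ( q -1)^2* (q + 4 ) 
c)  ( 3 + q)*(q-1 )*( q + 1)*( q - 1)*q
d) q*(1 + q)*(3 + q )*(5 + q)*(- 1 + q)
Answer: c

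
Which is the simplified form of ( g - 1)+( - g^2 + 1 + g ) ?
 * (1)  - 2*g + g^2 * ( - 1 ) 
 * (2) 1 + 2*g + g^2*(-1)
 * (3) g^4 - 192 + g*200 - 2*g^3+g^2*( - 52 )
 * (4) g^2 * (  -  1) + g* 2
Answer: 4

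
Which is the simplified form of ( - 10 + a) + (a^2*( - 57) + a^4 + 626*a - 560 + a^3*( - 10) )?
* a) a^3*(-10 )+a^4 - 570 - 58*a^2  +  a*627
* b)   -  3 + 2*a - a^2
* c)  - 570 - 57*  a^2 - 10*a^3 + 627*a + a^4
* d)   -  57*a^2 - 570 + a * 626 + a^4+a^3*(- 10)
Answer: c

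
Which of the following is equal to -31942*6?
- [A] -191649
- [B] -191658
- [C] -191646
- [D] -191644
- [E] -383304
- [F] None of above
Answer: F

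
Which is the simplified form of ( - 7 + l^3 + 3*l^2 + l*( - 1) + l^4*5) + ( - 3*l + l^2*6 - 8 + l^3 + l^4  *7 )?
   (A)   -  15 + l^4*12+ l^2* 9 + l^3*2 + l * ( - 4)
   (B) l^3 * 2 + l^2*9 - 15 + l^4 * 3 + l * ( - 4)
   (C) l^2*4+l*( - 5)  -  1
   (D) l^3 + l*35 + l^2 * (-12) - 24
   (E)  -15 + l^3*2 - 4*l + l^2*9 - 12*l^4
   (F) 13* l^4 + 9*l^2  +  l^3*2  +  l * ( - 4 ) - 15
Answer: A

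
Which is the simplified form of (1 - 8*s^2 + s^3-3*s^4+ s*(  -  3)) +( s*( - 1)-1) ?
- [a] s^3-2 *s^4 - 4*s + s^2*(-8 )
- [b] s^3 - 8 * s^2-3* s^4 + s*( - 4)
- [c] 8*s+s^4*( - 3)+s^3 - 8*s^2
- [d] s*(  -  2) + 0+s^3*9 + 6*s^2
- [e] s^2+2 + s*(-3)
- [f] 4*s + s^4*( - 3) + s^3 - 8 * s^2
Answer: b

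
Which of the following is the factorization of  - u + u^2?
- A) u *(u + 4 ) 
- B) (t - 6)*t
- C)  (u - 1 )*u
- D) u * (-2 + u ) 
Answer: C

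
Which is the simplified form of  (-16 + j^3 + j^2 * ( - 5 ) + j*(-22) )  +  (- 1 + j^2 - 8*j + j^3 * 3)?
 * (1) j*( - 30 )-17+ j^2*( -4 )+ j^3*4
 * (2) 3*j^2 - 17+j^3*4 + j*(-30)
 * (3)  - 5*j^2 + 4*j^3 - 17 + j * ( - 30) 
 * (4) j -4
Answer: 1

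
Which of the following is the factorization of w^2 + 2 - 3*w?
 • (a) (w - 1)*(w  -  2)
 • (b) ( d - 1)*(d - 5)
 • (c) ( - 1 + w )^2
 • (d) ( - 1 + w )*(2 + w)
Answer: a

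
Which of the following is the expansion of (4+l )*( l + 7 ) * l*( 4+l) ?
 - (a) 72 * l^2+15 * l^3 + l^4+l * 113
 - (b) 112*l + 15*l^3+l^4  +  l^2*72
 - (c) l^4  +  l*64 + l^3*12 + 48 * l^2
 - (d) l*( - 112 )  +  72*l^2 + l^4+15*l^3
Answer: b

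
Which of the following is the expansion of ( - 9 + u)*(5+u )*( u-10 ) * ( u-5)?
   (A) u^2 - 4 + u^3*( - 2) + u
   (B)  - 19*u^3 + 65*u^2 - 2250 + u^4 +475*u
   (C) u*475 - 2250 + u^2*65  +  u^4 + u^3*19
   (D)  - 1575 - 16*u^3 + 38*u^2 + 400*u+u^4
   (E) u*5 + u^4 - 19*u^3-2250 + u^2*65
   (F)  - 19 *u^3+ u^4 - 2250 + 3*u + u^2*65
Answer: B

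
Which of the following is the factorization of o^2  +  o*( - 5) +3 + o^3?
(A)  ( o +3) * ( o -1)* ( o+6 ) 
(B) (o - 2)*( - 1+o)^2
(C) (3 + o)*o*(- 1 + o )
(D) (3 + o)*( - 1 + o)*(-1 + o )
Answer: D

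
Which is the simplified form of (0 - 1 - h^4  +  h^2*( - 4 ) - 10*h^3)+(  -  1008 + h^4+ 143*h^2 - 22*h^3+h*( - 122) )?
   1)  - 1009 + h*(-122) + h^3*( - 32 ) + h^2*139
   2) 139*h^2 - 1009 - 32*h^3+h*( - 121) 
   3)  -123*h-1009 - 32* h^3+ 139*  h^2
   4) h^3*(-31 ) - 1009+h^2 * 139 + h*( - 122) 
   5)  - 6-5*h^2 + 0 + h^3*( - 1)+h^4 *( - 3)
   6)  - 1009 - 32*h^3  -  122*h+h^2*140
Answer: 1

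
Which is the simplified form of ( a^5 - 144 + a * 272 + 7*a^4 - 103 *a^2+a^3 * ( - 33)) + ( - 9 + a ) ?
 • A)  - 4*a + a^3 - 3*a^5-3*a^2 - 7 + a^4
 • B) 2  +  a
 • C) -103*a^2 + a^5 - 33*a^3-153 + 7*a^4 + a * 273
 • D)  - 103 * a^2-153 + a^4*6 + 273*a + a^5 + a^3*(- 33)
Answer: C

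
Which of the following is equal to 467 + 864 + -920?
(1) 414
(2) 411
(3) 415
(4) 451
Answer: 2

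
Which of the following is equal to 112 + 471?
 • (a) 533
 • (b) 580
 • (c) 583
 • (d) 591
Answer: c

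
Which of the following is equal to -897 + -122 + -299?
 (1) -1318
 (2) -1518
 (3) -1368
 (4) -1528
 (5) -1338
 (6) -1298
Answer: 1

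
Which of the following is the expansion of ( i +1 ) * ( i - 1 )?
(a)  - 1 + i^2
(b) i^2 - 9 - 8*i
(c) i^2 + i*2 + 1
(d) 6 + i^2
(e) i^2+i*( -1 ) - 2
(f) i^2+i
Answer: a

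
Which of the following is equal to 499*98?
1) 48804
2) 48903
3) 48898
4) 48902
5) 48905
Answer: 4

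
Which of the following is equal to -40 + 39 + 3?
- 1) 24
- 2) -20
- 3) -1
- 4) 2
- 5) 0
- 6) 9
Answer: 4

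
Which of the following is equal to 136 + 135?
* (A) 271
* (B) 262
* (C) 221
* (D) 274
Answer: A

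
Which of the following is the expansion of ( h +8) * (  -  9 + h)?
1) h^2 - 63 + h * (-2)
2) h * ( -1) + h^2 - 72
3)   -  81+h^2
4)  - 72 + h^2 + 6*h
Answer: 2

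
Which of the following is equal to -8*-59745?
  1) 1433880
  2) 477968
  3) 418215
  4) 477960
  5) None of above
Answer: 4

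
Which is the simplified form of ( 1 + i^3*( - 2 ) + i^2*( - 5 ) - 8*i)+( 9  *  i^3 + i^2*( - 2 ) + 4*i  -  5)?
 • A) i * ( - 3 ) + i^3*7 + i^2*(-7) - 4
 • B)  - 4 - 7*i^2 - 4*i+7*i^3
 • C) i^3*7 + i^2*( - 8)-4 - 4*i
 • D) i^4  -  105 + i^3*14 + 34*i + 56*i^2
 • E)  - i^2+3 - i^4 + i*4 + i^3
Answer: B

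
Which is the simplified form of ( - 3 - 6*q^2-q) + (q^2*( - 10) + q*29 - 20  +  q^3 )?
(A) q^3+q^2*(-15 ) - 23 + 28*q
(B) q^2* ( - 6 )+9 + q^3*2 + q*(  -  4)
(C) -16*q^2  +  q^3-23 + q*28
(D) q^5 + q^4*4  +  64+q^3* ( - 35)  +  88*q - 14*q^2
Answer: C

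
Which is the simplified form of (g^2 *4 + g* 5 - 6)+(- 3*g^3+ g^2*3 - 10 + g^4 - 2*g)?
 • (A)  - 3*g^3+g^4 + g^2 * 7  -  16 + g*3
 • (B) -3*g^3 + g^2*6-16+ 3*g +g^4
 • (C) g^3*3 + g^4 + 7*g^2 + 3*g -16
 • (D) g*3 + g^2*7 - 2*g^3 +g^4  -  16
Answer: A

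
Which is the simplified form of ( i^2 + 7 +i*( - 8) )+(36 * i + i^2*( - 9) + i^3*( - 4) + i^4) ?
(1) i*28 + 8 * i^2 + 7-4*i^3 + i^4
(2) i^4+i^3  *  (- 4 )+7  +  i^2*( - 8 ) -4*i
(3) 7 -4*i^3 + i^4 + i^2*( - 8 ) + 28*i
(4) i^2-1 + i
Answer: 3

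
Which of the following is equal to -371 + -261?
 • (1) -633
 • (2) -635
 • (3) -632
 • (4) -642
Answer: 3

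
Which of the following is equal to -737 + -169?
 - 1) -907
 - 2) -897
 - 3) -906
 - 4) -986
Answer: 3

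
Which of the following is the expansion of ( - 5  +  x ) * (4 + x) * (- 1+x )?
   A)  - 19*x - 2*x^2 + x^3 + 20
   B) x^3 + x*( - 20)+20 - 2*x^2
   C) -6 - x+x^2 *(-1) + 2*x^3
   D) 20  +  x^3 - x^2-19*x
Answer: A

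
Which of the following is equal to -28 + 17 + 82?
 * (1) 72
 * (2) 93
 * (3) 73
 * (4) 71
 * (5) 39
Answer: 4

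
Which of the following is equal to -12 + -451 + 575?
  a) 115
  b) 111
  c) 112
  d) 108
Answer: c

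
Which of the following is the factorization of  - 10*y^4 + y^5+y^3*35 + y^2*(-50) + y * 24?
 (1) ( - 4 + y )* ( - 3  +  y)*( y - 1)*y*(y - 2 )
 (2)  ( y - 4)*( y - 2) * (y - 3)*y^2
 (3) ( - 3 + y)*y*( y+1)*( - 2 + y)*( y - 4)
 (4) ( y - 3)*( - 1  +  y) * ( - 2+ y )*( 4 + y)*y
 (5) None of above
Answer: 1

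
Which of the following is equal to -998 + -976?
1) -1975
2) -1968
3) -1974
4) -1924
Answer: 3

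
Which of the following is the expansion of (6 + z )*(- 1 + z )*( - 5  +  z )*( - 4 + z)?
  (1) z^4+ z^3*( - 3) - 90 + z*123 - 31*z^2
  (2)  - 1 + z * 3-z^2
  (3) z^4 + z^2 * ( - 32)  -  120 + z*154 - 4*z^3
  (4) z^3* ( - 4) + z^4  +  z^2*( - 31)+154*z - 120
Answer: 4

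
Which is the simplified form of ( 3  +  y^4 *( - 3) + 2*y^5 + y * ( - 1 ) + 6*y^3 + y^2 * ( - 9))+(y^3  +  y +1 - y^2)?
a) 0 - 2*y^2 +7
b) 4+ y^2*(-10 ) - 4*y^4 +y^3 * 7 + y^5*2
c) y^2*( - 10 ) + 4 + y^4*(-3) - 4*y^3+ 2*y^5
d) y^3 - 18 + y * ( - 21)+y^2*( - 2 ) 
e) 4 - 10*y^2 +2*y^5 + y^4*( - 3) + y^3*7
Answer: e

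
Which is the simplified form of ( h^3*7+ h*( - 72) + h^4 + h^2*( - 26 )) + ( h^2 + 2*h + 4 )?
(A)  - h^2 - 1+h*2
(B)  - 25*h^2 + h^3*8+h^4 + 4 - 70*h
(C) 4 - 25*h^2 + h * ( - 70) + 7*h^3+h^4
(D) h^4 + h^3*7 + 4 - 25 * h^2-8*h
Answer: C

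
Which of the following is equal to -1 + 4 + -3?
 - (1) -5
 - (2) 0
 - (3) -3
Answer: 2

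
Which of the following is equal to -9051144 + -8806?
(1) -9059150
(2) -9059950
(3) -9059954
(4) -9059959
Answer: 2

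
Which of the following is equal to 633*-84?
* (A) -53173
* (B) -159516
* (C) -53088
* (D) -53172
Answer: D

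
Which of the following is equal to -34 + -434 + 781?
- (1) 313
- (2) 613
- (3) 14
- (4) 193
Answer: 1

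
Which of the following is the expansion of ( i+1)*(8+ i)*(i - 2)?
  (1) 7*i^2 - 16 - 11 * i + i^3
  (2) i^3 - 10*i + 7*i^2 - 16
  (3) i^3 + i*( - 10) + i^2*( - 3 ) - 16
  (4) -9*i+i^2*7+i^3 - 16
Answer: 2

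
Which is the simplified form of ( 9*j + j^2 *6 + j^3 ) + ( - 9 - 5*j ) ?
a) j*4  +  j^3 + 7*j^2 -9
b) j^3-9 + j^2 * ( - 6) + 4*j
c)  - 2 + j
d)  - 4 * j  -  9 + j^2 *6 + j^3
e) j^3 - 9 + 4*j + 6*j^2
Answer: e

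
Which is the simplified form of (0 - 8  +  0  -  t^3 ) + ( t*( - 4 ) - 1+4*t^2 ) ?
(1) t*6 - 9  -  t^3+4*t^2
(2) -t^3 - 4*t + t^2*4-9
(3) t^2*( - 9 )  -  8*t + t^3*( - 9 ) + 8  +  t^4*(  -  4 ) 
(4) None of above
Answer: 2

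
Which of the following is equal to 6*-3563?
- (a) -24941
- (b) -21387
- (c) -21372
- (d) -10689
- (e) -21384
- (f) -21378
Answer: f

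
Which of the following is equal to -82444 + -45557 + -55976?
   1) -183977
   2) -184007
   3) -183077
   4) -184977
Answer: 1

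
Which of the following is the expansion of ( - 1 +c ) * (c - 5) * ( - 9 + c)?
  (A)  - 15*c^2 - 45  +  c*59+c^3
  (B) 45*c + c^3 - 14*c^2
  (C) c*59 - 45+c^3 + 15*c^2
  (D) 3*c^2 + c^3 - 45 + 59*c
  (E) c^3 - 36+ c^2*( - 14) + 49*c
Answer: A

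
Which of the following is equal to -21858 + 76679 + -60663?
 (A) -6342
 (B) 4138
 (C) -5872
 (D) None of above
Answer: D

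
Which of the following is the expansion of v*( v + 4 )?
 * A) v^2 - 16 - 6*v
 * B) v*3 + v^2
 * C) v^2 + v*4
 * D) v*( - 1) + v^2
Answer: C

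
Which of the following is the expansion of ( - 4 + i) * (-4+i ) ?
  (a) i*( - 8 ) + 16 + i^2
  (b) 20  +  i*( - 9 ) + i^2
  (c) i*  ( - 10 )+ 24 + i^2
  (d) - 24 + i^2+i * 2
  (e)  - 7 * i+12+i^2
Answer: a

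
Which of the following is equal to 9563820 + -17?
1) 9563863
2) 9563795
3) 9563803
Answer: 3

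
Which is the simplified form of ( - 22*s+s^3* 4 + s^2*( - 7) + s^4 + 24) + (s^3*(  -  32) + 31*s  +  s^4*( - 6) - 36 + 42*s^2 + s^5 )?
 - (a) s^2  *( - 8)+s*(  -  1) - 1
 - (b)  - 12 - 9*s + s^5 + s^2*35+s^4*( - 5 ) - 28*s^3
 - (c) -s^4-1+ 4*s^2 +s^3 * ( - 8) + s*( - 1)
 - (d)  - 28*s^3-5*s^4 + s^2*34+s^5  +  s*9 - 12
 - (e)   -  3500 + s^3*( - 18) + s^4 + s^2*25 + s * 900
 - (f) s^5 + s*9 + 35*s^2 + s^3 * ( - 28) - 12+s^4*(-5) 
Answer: f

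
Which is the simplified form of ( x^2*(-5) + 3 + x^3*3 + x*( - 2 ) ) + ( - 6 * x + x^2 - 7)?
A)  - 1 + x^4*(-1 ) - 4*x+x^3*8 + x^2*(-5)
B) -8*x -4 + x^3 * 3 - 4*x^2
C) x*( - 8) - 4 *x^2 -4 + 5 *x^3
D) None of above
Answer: B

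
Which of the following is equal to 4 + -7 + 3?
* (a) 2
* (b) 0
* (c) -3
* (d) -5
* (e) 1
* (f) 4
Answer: b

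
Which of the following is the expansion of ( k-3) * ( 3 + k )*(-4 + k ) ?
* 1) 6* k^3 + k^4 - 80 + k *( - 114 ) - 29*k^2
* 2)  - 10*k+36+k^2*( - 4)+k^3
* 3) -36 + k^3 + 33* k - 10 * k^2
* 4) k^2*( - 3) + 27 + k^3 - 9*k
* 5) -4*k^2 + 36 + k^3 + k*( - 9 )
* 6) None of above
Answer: 5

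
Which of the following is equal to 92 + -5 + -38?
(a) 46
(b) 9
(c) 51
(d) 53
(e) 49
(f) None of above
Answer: e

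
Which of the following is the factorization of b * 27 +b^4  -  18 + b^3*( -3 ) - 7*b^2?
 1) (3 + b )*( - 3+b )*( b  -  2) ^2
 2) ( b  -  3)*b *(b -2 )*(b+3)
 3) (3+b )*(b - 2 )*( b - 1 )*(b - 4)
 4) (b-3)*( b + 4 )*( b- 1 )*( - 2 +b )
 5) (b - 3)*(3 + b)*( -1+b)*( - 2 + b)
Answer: 5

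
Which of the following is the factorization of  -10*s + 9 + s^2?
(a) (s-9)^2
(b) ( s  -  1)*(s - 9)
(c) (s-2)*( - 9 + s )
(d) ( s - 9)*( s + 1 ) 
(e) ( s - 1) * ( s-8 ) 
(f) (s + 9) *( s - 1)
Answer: b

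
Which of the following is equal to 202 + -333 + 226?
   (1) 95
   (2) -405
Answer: 1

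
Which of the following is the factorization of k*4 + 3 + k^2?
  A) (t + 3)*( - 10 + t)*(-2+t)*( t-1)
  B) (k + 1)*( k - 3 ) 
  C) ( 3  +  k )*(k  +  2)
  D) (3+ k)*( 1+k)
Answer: D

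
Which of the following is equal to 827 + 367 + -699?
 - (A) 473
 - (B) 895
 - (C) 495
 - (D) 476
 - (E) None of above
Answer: C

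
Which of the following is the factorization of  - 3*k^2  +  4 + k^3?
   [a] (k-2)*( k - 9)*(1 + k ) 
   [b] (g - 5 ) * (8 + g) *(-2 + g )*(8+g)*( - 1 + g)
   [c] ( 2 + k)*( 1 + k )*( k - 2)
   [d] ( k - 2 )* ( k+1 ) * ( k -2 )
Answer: d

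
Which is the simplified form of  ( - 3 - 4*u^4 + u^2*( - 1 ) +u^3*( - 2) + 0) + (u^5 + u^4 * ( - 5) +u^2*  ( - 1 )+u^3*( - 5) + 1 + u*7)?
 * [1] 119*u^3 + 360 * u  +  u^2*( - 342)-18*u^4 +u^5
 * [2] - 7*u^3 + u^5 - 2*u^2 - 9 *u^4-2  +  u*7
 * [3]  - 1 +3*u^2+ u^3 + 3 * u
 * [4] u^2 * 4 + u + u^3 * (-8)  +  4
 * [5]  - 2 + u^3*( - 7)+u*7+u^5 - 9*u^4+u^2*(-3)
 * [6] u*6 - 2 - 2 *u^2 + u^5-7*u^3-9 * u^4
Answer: 2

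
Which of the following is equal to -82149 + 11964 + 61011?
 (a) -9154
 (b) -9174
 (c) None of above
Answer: b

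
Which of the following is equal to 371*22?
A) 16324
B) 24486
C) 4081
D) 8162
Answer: D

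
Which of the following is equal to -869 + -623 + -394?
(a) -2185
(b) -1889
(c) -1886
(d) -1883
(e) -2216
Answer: c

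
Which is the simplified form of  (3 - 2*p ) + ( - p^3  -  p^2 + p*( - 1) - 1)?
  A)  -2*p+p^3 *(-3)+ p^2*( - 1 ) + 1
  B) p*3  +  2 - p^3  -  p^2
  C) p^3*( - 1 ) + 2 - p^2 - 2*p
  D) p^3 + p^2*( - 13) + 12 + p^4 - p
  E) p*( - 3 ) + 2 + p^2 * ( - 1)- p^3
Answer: E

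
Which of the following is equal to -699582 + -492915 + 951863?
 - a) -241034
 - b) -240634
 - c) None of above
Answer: b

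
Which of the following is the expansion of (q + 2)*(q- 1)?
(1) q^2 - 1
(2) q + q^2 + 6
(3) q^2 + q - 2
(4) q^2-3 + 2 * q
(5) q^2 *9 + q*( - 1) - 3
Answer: 3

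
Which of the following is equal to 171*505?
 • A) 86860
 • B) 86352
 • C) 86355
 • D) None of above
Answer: C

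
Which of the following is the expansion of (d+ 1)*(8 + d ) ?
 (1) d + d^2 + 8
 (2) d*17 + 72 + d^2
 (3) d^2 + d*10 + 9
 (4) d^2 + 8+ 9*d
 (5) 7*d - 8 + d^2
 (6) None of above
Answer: 4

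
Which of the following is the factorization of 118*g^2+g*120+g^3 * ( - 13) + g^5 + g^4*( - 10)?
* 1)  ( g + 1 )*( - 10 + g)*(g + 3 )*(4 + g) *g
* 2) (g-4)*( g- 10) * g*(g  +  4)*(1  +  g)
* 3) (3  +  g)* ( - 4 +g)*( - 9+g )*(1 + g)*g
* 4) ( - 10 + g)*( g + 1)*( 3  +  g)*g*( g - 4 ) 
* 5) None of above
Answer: 4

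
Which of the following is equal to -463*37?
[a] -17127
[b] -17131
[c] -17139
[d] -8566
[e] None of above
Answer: b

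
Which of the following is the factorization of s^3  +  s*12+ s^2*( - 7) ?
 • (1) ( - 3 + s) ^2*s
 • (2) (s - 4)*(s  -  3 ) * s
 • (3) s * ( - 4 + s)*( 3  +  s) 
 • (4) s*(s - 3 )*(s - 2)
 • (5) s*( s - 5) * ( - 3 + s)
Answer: 2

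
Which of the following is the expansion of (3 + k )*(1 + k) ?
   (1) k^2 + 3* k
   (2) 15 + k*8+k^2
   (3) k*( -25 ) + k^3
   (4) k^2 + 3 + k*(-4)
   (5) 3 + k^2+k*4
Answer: 5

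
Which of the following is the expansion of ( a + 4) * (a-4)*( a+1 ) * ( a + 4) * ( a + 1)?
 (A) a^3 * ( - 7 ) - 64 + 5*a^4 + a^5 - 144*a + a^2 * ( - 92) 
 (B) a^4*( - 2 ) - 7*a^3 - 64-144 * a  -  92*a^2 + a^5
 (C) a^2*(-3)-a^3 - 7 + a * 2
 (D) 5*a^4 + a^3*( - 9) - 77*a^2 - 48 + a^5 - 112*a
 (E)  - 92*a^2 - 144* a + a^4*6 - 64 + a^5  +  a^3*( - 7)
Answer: E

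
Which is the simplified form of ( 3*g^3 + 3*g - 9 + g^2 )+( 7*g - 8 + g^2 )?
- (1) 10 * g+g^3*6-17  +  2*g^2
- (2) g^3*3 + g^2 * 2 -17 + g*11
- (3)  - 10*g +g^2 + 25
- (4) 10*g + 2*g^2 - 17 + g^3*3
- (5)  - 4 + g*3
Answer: 4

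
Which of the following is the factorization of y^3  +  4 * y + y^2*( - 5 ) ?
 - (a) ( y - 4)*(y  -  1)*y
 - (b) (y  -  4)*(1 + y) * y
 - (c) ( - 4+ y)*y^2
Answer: a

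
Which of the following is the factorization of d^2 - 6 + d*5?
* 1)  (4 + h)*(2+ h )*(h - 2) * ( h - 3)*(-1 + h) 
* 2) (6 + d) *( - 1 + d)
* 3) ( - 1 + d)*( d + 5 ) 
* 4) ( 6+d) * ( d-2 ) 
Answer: 2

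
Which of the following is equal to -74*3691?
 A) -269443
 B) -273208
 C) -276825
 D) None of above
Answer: D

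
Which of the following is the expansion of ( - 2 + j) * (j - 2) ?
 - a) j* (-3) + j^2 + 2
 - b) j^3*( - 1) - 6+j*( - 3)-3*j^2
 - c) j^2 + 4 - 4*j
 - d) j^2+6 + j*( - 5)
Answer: c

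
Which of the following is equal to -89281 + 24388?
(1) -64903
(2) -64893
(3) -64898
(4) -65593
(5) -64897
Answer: 2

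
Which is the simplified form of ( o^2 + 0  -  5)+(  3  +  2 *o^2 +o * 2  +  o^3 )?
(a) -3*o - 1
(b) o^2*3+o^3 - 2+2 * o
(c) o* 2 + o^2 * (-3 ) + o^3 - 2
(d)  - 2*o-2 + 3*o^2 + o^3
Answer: b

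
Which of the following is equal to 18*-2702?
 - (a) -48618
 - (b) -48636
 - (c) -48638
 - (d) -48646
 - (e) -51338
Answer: b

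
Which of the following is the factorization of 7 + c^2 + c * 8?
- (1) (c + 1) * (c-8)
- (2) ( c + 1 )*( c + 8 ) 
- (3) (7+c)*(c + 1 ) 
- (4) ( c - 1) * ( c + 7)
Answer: 3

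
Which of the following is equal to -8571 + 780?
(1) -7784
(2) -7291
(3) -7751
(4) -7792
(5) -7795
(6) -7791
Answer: 6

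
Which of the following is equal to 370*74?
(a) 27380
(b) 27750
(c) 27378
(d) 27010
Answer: a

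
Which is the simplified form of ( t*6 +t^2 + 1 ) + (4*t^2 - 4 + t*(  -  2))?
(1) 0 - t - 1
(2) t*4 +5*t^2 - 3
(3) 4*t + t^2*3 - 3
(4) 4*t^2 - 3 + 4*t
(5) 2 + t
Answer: 2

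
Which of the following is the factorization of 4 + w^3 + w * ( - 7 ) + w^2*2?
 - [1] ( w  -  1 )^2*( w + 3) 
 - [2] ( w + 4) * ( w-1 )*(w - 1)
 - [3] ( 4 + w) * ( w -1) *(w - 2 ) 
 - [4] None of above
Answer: 2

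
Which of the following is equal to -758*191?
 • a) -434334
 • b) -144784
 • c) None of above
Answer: c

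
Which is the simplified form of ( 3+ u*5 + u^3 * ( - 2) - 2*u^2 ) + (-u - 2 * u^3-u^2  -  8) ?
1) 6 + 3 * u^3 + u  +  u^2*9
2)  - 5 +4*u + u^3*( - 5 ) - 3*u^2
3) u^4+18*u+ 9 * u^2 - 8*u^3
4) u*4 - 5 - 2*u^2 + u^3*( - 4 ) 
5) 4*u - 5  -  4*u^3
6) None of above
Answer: 6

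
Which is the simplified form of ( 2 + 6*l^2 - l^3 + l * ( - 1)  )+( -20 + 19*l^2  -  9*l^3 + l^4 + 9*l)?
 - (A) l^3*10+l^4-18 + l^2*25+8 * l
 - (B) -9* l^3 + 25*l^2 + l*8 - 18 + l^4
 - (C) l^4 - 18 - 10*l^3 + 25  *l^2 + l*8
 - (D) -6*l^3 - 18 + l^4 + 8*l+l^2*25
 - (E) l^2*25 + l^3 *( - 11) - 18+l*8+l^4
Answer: C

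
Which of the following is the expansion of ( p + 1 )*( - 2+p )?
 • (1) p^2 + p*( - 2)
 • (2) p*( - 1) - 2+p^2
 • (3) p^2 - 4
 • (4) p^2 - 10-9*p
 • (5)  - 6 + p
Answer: 2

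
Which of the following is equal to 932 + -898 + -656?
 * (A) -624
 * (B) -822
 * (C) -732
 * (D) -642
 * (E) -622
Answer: E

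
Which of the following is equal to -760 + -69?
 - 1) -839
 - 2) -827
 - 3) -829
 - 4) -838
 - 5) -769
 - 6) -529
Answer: 3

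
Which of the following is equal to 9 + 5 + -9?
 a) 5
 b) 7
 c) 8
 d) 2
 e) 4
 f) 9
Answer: a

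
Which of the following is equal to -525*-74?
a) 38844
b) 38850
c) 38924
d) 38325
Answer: b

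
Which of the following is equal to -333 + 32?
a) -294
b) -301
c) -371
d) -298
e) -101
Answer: b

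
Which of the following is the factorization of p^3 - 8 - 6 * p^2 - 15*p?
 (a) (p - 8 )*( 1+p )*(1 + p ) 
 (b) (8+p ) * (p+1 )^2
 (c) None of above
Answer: a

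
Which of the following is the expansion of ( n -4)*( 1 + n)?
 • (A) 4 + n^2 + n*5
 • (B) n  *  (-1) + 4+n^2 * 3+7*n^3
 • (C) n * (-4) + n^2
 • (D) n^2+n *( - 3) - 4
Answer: D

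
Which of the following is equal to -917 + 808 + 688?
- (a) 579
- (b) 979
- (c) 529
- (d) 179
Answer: a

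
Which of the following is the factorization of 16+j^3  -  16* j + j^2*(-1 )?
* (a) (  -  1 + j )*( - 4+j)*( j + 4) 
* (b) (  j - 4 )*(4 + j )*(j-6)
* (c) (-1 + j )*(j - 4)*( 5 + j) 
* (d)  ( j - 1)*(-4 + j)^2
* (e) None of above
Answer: a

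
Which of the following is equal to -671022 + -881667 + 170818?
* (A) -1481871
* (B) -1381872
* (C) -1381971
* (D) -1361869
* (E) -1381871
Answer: E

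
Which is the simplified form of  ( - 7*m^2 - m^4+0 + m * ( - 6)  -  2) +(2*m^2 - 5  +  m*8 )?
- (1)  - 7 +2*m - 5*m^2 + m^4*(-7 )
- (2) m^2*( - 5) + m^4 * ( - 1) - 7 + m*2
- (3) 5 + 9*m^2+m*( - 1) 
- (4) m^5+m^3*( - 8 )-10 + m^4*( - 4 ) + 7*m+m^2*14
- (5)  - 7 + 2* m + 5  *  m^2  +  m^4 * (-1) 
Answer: 2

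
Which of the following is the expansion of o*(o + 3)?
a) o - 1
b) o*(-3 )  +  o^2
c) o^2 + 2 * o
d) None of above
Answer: d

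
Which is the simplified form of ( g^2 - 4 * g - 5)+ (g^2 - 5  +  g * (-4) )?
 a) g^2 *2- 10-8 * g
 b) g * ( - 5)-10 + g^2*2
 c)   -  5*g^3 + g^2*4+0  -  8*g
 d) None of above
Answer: a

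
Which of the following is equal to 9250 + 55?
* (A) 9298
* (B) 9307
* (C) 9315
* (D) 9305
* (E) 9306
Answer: D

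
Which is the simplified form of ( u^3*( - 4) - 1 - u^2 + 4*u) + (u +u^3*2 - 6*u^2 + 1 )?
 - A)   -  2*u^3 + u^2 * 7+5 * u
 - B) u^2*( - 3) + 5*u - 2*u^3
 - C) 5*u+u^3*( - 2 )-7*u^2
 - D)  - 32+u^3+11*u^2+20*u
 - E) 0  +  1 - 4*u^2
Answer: C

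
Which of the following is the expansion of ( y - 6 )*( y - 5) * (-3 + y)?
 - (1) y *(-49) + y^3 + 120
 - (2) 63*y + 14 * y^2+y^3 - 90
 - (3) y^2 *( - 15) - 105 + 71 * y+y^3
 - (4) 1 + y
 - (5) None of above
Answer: 5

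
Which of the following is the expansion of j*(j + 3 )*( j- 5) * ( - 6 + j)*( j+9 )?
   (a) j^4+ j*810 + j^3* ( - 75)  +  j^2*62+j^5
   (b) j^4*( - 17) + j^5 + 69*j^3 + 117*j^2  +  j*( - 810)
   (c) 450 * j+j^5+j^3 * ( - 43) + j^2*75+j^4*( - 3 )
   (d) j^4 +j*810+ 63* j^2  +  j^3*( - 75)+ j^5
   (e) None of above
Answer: d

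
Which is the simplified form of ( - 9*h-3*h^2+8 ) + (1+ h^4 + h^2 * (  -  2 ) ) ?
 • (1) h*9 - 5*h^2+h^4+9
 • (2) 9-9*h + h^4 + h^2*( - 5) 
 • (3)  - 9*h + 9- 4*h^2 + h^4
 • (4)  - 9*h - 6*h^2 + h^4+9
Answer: 2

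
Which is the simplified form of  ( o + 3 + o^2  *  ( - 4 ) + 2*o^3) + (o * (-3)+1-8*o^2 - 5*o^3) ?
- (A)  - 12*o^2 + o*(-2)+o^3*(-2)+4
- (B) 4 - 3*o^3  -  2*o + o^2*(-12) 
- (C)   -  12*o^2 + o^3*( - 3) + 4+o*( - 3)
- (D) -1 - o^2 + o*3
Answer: B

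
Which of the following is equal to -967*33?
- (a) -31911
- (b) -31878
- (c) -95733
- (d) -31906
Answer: a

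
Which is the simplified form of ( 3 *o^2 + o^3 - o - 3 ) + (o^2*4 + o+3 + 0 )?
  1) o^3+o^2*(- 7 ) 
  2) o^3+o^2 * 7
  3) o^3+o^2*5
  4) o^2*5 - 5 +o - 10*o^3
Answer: 2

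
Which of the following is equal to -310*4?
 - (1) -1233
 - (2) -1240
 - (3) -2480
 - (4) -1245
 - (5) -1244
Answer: 2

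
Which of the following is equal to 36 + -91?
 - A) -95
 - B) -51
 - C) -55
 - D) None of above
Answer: C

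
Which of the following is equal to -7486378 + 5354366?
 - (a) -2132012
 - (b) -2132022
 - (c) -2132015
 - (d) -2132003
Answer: a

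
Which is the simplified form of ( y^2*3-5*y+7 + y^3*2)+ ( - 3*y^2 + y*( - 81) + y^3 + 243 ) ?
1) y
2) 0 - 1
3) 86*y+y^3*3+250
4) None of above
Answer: 4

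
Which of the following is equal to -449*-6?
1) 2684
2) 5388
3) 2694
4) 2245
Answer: 3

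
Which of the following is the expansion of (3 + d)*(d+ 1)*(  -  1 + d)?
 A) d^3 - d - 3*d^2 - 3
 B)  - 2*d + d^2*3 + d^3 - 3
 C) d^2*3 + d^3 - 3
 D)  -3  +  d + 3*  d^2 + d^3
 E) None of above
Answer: E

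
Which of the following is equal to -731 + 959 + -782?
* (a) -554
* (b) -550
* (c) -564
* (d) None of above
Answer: a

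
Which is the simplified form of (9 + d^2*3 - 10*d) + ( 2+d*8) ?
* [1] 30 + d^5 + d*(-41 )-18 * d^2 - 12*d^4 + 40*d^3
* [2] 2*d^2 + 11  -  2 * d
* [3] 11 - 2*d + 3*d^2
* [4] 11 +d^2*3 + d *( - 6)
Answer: 3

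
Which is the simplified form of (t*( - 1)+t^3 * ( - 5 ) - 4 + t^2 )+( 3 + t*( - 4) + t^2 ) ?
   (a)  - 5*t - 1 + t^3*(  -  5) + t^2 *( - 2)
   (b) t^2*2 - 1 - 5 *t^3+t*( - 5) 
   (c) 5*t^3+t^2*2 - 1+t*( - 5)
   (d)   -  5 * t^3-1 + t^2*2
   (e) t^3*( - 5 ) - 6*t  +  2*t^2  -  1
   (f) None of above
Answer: b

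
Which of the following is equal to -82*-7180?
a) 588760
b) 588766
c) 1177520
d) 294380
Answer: a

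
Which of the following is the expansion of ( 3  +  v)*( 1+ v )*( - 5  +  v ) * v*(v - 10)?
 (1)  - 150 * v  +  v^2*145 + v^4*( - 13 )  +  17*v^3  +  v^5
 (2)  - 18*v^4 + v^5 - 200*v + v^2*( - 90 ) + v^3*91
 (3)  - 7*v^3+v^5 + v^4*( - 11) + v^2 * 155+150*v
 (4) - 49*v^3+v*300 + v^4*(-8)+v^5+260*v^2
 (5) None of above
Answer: 3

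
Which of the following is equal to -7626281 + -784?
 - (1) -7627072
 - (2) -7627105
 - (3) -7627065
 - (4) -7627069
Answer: 3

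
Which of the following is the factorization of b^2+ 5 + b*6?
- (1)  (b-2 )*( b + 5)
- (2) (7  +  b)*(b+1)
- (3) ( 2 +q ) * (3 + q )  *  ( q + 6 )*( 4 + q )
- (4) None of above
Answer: 4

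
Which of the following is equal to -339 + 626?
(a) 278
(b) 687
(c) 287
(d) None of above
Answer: c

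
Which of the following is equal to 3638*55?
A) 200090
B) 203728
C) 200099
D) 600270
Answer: A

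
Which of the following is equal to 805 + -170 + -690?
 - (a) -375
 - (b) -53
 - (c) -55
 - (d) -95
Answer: c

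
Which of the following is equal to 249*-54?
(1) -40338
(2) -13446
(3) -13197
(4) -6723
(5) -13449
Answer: 2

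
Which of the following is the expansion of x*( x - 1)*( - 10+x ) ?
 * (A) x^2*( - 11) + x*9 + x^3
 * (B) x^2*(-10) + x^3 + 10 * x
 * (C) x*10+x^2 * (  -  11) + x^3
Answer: C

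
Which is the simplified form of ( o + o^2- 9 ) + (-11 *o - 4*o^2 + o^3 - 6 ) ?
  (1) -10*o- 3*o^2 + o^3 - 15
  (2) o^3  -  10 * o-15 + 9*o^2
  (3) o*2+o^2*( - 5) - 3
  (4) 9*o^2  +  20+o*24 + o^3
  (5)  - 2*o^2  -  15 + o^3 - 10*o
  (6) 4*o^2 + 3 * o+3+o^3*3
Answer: 1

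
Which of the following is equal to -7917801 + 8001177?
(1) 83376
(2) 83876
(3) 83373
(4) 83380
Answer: 1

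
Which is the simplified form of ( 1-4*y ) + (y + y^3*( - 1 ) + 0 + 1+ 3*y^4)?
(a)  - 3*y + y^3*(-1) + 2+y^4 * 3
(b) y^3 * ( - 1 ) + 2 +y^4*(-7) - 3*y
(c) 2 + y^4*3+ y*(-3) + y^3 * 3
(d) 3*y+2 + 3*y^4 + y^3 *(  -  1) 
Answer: a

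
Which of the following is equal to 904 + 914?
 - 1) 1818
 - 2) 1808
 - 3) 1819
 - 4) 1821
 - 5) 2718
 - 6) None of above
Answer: 1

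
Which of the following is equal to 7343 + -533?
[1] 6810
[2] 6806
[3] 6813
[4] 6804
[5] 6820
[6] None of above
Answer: 1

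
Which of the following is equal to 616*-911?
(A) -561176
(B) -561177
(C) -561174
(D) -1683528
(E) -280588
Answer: A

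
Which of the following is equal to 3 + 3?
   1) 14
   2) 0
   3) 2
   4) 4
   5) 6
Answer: 5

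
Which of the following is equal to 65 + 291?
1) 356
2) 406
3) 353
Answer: 1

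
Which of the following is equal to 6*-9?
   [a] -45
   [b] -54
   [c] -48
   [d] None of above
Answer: b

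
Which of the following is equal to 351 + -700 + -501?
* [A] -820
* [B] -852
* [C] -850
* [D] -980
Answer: C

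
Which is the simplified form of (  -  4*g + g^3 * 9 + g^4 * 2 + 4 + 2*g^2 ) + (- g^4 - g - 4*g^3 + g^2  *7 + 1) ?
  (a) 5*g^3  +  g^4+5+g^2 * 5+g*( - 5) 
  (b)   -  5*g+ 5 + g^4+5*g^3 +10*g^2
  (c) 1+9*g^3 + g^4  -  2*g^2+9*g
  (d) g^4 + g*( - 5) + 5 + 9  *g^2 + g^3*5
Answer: d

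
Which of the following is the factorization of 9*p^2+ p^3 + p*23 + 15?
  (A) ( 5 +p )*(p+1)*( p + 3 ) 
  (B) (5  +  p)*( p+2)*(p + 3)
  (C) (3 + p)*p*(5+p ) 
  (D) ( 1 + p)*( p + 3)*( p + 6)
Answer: A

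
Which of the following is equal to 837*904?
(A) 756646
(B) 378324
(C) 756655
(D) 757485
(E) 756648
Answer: E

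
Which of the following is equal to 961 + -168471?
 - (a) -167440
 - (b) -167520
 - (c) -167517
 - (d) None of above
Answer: d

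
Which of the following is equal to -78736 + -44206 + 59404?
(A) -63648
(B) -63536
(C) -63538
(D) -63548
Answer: C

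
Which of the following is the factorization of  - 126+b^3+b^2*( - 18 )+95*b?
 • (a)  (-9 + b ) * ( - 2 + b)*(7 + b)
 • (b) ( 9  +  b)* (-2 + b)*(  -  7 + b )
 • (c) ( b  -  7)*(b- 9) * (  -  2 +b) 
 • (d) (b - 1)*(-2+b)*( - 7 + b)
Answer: c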